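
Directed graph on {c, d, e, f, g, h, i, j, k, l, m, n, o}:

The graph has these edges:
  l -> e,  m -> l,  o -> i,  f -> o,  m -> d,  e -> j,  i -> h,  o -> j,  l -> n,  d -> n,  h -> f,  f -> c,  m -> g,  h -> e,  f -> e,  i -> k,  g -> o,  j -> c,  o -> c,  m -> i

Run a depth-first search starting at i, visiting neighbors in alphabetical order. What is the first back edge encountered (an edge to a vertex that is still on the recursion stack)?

DFS from i (visiting neighbors in alphabetical order); mark gray on enter, black on exit:
i gray
  h gray
    e gray
      j gray
        c gray
        c black
      j black
    e black
    f gray
      f→c: c black — skip
      f→e: e black — skip
      o gray
        o→c: c black — skip
        o→i: i is gray → back edge
First back edge: o → i.

o→i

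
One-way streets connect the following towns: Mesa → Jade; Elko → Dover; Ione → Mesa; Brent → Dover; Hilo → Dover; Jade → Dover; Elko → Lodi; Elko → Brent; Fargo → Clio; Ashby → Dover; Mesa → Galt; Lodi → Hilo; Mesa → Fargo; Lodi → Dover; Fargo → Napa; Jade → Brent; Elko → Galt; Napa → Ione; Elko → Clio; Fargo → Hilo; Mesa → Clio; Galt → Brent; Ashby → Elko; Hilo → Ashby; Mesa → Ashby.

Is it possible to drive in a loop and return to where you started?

Yes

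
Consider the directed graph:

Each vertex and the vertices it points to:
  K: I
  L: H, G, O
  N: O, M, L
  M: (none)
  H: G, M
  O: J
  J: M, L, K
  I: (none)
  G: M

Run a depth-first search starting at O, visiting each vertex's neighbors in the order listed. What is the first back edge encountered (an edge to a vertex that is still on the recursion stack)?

L→O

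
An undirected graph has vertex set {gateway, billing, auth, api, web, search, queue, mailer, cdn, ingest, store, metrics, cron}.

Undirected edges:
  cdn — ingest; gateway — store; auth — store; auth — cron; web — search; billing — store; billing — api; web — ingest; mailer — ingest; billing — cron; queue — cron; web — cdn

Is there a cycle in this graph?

DFS, tracking each vertex's parent; an edge to a visited non-parent vertex closes a cycle.
Start from cdn:
visit cdn (parent –)
  visit web (parent cdn)
    web–cdn: parent, skip
    visit search (parent web)
      search–web: parent, skip
    visit ingest (parent web)
      ingest–web: parent, skip
      ingest–cdn: cdn visited and ≠ parent → cycle
Cycle: cdn – web – ingest – cdn.

Yes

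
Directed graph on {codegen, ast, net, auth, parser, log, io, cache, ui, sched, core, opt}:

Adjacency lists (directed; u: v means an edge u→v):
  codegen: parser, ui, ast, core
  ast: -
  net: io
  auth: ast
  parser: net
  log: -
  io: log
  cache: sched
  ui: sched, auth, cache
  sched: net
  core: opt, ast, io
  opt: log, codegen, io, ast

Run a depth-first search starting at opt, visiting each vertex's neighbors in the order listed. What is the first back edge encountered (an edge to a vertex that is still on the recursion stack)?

core->opt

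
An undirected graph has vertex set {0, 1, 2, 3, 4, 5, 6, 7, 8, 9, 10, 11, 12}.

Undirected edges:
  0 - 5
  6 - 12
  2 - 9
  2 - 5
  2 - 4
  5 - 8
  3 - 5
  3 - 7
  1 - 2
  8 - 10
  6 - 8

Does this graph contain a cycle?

DFS, tracking each vertex's parent; an edge to a visited non-parent vertex closes a cycle.
Start from 11:
visit 11 (parent –)
visit 0 (parent –)
  visit 5 (parent 0)
    visit 3 (parent 5)
      visit 7 (parent 3)
        7–3: parent, skip
      3–5: parent, skip
    visit 8 (parent 5)
      visit 6 (parent 8)
        visit 12 (parent 6)
          12–6: parent, skip
        6–8: parent, skip
      visit 10 (parent 8)
        10–8: parent, skip
      8–5: parent, skip
    5–0: parent, skip
    visit 2 (parent 5)
      2–5: parent, skip
      visit 1 (parent 2)
        1–2: parent, skip
      visit 9 (parent 2)
        9–2: parent, skip
      visit 4 (parent 2)
        4–2: parent, skip
No non-parent visited neighbor found — the graph is a forest.

No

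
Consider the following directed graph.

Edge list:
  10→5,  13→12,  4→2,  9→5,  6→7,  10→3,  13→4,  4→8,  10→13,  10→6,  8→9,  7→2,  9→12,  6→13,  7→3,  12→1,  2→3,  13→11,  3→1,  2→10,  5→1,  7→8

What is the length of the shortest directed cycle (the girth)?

4

For each vertex v, BFS finds the shortest path from v back to v.
The shortest such closed walk is 10 → 6 → 7 → 2 → 10, length 4.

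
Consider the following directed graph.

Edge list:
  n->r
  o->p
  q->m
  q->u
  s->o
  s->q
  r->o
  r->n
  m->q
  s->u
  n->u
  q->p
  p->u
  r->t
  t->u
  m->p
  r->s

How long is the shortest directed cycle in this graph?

For each vertex v, BFS finds the shortest path from v back to v.
The shortest such closed walk is r → n → r, length 2.

2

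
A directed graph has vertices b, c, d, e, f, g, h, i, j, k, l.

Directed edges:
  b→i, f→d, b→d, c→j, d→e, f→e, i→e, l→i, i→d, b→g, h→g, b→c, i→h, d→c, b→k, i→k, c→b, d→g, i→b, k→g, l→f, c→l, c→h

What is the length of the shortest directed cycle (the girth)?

2

For each vertex v, BFS finds the shortest path from v back to v.
The shortest such closed walk is c → b → c, length 2.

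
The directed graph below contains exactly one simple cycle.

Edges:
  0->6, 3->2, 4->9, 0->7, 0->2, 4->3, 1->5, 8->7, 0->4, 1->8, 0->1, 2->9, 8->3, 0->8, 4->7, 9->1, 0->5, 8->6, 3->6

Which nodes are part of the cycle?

DFS with gray/black marking from 1:
1 gray
  5 gray
  5 black
  8 gray
    6 gray
    6 black
    3 gray
      2 gray
        9 gray
          9→1: 1 is gray → back edge
Back edge closes the cycle 1 → 8 → 3 → 2 → 9 → 1; its vertices are {1, 2, 3, 8, 9}.

1, 2, 3, 8, 9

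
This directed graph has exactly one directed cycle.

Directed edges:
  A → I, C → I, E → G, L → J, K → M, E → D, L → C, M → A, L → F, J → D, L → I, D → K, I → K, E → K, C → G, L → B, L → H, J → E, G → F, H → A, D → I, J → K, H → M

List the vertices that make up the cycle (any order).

A, I, K, M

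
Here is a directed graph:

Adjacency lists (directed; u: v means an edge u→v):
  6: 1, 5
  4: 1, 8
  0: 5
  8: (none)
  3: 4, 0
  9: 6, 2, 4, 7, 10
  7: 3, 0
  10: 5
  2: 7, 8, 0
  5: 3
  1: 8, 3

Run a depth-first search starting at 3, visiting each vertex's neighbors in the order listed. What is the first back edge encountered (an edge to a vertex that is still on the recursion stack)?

1->3

DFS from 3 (visiting each vertex's neighbors in the order listed); mark gray on enter, black on exit:
3 gray
  4 gray
    1 gray
      8 gray
      8 black
      1→3: 3 is gray → back edge
First back edge: 1 → 3.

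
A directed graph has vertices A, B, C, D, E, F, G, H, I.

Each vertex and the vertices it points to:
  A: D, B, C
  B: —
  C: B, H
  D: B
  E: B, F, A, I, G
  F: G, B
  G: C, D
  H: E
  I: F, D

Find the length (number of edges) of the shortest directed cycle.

For each vertex v, BFS finds the shortest path from v back to v.
The shortest such closed walk is G → C → H → E → G, length 4.

4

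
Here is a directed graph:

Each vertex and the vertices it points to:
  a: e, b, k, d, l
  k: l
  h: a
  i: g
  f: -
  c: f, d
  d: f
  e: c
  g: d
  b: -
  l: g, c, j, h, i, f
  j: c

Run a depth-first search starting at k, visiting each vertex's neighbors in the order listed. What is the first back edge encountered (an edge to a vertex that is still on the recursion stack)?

DFS from k (visiting each vertex's neighbors in the order listed); mark gray on enter, black on exit:
k gray
  l gray
    g gray
      d gray
        f gray
        f black
      d black
    g black
    c gray
      c→f: f black — skip
      c→d: d black — skip
    c black
    j gray
      j→c: c black — skip
    j black
    h gray
      a gray
        e gray
          e→c: c black — skip
        e black
        b gray
        b black
        a→k: k is gray → back edge
First back edge: a → k.

a->k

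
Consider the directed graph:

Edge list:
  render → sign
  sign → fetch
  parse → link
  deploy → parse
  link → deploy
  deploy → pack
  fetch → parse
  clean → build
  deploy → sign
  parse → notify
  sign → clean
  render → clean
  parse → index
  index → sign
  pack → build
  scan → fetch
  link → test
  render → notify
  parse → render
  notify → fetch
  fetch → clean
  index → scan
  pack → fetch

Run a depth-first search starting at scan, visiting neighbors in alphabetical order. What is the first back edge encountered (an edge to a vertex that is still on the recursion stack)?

index→scan

DFS from scan (visiting neighbors in alphabetical order); mark gray on enter, black on exit:
scan gray
  fetch gray
    clean gray
      build gray
      build black
    clean black
    parse gray
      index gray
        index→scan: scan is gray → back edge
First back edge: index → scan.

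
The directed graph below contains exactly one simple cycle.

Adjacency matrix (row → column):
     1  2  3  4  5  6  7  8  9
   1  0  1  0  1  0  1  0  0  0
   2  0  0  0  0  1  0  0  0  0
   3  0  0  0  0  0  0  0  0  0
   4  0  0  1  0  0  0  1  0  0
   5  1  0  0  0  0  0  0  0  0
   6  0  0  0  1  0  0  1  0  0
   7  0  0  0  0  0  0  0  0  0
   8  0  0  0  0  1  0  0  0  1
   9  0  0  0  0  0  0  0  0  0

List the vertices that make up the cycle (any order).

DFS with gray/black marking from 5:
5 gray
  1 gray
    4 gray
      7 gray
      7 black
      3 gray
      3 black
    4 black
    6 gray
      6→7: 7 black — skip
      6→4: 4 black — skip
    6 black
    2 gray
      2→5: 5 is gray → back edge
Back edge closes the cycle 5 → 1 → 2 → 5; its vertices are {1, 2, 5}.

1, 2, 5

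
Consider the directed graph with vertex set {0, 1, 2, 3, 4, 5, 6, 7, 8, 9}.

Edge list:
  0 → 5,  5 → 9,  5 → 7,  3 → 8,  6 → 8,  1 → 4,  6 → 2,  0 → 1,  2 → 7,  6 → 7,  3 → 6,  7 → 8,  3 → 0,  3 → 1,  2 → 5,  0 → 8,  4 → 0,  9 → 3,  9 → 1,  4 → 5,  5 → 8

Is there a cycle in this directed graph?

Yes

DFS with white/gray/black marking, starting from 2:
2 gray
  5 gray
    7 gray
      8 gray
      8 black
    7 black
    5→8: 8 black — skip
    9 gray
      3 gray
        6 gray
          6→2: 2 is gray → back edge
Back edge found, so a cycle exists: 2 → 5 → 9 → 3 → 6 → 2.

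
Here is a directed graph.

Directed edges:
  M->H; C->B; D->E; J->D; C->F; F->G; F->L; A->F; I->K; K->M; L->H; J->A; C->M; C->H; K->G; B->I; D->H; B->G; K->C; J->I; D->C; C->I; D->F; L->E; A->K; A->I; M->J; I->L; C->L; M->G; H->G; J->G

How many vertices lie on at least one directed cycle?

A vertex is on a directed cycle iff it belongs to a strongly connected component of size ≥ 2 (or has a self-loop).
The vertices on cycles are {A, B, C, D, I, J, K, M} — 8 in total.

8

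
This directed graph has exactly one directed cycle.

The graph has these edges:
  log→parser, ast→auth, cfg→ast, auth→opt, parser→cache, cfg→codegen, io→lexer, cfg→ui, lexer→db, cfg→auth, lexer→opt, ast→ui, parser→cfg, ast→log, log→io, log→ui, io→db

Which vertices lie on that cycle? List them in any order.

DFS with gray/black marking from log:
log gray
  parser gray
    cfg gray
      auth gray
        opt gray
        opt black
      auth black
      codegen gray
      codegen black
      ast gray
        ast→log: log is gray → back edge
Back edge closes the cycle log → parser → cfg → ast → log; its vertices are {ast, cfg, log, parser}.

ast, cfg, log, parser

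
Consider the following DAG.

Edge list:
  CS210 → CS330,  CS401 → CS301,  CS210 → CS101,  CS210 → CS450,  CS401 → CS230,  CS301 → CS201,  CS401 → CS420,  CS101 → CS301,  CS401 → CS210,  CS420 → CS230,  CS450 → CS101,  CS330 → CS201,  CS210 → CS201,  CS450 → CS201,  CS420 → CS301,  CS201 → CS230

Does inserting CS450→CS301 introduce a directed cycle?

Adding CS450→CS301 creates a cycle iff CS301 can already reach CS450.
Explore from CS301: no path reaches CS450. The graph stays acyclic.

No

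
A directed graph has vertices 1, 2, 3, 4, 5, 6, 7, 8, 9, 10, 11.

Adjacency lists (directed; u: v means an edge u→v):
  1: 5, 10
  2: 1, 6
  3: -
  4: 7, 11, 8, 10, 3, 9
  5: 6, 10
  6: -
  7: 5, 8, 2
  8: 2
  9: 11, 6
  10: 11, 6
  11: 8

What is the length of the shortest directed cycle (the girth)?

5

For each vertex v, BFS finds the shortest path from v back to v.
The shortest such closed walk is 11 → 8 → 2 → 1 → 10 → 11, length 5.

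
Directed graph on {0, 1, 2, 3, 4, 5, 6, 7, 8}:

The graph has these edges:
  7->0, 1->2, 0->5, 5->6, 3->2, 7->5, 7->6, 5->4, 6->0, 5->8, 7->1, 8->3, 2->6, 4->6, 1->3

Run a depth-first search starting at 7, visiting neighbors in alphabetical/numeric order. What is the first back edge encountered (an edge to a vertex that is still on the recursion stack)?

DFS from 7 (visiting neighbors in alphabetical/numeric order); mark gray on enter, black on exit:
7 gray
  0 gray
    5 gray
      4 gray
        6 gray
          6→0: 0 is gray → back edge
First back edge: 6 → 0.

6->0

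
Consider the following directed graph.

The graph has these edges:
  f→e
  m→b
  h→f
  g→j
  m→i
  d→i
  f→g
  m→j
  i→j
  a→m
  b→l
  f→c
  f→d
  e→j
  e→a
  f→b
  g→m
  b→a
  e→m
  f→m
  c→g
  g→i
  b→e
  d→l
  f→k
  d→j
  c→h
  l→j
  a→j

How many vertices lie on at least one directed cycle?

7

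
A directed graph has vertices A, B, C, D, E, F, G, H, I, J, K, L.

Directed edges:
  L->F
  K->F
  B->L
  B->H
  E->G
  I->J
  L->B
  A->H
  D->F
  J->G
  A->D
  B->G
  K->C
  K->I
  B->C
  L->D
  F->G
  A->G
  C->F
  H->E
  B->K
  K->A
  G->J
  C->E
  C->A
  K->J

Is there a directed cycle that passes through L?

Yes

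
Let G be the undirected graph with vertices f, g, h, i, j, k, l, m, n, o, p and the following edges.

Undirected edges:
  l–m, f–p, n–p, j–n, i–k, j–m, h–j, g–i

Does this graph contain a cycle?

DFS, tracking each vertex's parent; an edge to a visited non-parent vertex closes a cycle.
Start from n:
visit n (parent –)
  visit j (parent n)
    j–n: parent, skip
    visit h (parent j)
      h–j: parent, skip
    visit m (parent j)
      visit l (parent m)
        l–m: parent, skip
      m–j: parent, skip
  visit p (parent n)
    visit f (parent p)
      f–p: parent, skip
    p–n: parent, skip
visit g (parent –)
  visit i (parent g)
    i–g: parent, skip
    visit k (parent i)
      k–i: parent, skip
visit o (parent –)
No non-parent visited neighbor found — the graph is a forest.

No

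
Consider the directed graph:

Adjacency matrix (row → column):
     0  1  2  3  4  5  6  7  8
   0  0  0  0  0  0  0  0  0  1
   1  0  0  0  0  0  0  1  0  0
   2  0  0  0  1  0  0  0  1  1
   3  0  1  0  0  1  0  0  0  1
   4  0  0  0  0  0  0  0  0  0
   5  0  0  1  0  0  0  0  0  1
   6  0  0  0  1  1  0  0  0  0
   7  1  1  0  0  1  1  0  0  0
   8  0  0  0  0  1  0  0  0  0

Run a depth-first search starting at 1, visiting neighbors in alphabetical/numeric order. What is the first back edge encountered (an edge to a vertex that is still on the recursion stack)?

3->1

DFS from 1 (visiting neighbors in alphabetical/numeric order); mark gray on enter, black on exit:
1 gray
  6 gray
    3 gray
      3→1: 1 is gray → back edge
First back edge: 3 → 1.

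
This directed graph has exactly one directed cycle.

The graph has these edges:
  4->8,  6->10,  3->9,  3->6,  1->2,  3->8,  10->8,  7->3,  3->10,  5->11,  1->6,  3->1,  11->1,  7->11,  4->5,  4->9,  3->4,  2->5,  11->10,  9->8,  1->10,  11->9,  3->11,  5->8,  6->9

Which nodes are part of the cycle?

1, 2, 5, 11

DFS with gray/black marking from 11:
11 gray
  1 gray
    2 gray
      5 gray
        8 gray
        8 black
        5→11: 11 is gray → back edge
Back edge closes the cycle 11 → 1 → 2 → 5 → 11; its vertices are {1, 2, 5, 11}.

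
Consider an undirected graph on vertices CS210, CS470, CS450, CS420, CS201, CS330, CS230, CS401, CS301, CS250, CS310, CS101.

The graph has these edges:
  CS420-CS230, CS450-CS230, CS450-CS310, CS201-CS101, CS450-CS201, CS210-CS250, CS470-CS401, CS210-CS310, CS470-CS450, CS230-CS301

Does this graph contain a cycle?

No

DFS, tracking each vertex's parent; an edge to a visited non-parent vertex closes a cycle.
Start from CS470:
visit CS470 (parent –)
  visit CS401 (parent CS470)
    CS401–CS470: parent, skip
  visit CS450 (parent CS470)
    visit CS201 (parent CS450)
      visit CS101 (parent CS201)
        CS101–CS201: parent, skip
      CS201–CS450: parent, skip
    CS450–CS470: parent, skip
    visit CS230 (parent CS450)
      visit CS301 (parent CS230)
        CS301–CS230: parent, skip
      visit CS420 (parent CS230)
        CS420–CS230: parent, skip
      CS230–CS450: parent, skip
    visit CS310 (parent CS450)
      CS310–CS450: parent, skip
      visit CS210 (parent CS310)
        CS210–CS310: parent, skip
        visit CS250 (parent CS210)
          CS250–CS210: parent, skip
visit CS330 (parent –)
No non-parent visited neighbor found — the graph is a forest.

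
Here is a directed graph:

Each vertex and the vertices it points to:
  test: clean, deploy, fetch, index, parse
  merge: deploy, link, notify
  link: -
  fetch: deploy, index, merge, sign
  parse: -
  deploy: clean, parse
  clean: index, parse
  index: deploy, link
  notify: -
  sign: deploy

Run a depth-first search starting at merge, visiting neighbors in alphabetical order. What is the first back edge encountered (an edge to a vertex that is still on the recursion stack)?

index->deploy

DFS from merge (visiting neighbors in alphabetical order); mark gray on enter, black on exit:
merge gray
  deploy gray
    clean gray
      index gray
        index→deploy: deploy is gray → back edge
First back edge: index → deploy.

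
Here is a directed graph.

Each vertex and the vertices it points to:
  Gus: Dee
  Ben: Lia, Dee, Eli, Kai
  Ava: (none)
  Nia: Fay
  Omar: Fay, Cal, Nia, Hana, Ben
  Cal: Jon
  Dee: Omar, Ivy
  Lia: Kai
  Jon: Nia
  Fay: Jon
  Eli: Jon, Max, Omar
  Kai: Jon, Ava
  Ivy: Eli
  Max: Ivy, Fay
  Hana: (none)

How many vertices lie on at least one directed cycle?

A vertex is on a directed cycle iff it belongs to a strongly connected component of size ≥ 2 (or has a self-loop).
The vertices on cycles are {Ben, Dee, Eli, Fay, Ivy, Jon, Max, Nia, Omar} — 9 in total.

9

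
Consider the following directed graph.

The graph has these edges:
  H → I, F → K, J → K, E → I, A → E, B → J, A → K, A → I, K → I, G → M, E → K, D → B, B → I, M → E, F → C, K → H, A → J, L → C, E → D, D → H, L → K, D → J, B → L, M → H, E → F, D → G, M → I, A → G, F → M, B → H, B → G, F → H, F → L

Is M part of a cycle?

M is on a cycle iff M can reach itself via ≥1 edge.
M → E → F → M — yes.

Yes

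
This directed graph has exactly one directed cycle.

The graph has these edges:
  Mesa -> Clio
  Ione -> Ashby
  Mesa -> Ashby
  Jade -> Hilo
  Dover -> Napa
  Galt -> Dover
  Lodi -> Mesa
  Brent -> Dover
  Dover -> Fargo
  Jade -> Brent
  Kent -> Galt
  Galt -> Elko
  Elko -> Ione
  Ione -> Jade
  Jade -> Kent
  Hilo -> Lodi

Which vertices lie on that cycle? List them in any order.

DFS with gray/black marking from Jade:
Jade gray
  Brent gray
    Dover gray
      Napa gray
      Napa black
      Fargo gray
      Fargo black
    Dover black
  Brent black
  Kent gray
    Galt gray
      Elko gray
        Ione gray
          Ashby gray
          Ashby black
          Ione→Jade: Jade is gray → back edge
Back edge closes the cycle Jade → Kent → Galt → Elko → Ione → Jade; its vertices are {Elko, Galt, Ione, Jade, Kent}.

Elko, Galt, Ione, Jade, Kent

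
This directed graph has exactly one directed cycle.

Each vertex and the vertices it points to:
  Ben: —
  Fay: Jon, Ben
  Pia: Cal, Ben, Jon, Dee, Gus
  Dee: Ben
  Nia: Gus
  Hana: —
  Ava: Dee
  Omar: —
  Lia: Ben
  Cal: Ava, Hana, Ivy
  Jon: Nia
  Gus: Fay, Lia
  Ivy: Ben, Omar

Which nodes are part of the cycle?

Fay, Gus, Jon, Nia

DFS with gray/black marking from Gus:
Gus gray
  Fay gray
    Jon gray
      Nia gray
        Nia→Gus: Gus is gray → back edge
Back edge closes the cycle Gus → Fay → Jon → Nia → Gus; its vertices are {Fay, Gus, Jon, Nia}.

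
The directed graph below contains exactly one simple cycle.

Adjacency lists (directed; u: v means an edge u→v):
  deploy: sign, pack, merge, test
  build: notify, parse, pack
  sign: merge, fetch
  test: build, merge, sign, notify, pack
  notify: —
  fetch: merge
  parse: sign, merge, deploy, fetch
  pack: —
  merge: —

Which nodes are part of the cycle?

DFS with gray/black marking from test:
test gray
  build gray
    notify gray
    notify black
    parse gray
      sign gray
        merge gray
        merge black
        fetch gray
          fetch→merge: merge black — skip
        fetch black
      sign black
      parse→merge: merge black — skip
      deploy gray
        deploy→sign: sign black — skip
        pack gray
        pack black
        deploy→merge: merge black — skip
        deploy→test: test is gray → back edge
Back edge closes the cycle test → build → parse → deploy → test; its vertices are {test, build, parse, deploy}.

test, build, parse, deploy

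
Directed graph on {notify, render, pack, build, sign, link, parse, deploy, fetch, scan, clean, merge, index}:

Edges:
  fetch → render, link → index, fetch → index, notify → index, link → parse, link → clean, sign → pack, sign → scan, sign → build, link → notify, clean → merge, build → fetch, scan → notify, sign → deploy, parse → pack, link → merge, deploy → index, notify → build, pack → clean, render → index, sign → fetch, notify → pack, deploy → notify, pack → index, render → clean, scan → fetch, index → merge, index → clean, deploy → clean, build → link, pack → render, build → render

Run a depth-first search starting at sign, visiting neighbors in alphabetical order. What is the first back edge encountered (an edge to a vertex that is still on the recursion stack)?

notify→build

DFS from sign (visiting neighbors in alphabetical order); mark gray on enter, black on exit:
sign gray
  build gray
    fetch gray
      index gray
        clean gray
          merge gray
          merge black
        clean black
        index→merge: merge black — skip
      index black
      render gray
        render→clean: clean black — skip
        render→index: index black — skip
      render black
    fetch black
    link gray
      link→clean: clean black — skip
      link→index: index black — skip
      link→merge: merge black — skip
      notify gray
        notify→build: build is gray → back edge
First back edge: notify → build.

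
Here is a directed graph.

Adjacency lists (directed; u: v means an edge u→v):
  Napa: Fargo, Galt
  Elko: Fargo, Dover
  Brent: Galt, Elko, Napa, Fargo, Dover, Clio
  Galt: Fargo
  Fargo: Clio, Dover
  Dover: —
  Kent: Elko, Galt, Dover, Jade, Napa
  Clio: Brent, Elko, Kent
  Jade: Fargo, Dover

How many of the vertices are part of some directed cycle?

8

A vertex is on a directed cycle iff it belongs to a strongly connected component of size ≥ 2 (or has a self-loop).
The vertices on cycles are {Clio, Elko, Galt, Jade, Kent, Napa, Brent, Fargo} — 8 in total.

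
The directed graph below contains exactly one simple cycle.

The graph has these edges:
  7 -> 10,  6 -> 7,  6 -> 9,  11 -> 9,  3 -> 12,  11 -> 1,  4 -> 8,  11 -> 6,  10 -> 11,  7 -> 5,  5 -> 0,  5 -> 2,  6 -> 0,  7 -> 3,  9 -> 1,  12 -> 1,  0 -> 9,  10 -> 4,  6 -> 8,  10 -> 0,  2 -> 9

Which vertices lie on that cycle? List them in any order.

6, 7, 10, 11

DFS with gray/black marking from 7:
7 gray
  10 gray
    4 gray
      8 gray
      8 black
    4 black
    0 gray
      9 gray
        1 gray
        1 black
      9 black
    0 black
    11 gray
      11→1: 1 black — skip
      6 gray
        6→9: 9 black — skip
        6→7: 7 is gray → back edge
Back edge closes the cycle 7 → 10 → 11 → 6 → 7; its vertices are {6, 7, 10, 11}.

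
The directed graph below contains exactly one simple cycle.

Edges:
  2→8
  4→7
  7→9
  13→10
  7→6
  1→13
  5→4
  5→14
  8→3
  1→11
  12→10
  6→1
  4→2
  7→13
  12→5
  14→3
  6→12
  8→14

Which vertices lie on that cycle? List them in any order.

DFS with gray/black marking from 4:
4 gray
  2 gray
    8 gray
      14 gray
        3 gray
        3 black
      14 black
      8→3: 3 black — skip
    8 black
  2 black
  7 gray
    9 gray
    9 black
    6 gray
      12 gray
        10 gray
        10 black
        5 gray
          5→14: 14 black — skip
          5→4: 4 is gray → back edge
Back edge closes the cycle 4 → 7 → 6 → 12 → 5 → 4; its vertices are {4, 5, 6, 7, 12}.

4, 5, 6, 7, 12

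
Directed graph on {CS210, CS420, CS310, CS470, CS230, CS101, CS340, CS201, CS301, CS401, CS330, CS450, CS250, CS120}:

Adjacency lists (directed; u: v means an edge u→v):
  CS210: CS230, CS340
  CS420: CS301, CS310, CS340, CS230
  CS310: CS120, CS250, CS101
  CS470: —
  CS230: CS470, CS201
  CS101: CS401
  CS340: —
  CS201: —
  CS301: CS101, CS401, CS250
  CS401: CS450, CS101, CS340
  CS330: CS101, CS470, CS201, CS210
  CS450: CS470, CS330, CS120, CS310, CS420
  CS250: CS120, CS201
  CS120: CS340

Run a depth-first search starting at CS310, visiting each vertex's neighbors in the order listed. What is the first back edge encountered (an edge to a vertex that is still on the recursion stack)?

CS330->CS101

DFS from CS310 (visiting each vertex's neighbors in the order listed); mark gray on enter, black on exit:
CS310 gray
  CS120 gray
    CS340 gray
    CS340 black
  CS120 black
  CS250 gray
    CS250→CS120: CS120 black — skip
    CS201 gray
    CS201 black
  CS250 black
  CS101 gray
    CS401 gray
      CS450 gray
        CS470 gray
        CS470 black
        CS330 gray
          CS330→CS101: CS101 is gray → back edge
First back edge: CS330 → CS101.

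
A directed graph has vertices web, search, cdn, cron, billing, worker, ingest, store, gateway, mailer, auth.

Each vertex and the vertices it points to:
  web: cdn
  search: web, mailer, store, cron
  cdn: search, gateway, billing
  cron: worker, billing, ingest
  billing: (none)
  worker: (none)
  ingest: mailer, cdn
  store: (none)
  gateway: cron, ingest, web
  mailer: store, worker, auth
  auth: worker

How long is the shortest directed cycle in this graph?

3

For each vertex v, BFS finds the shortest path from v back to v.
The shortest such closed walk is ingest → cdn → gateway → ingest, length 3.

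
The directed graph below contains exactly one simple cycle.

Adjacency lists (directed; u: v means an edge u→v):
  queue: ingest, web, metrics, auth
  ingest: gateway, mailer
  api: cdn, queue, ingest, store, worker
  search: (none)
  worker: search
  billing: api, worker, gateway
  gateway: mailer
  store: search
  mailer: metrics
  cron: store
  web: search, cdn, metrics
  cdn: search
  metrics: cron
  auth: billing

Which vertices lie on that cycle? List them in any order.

DFS with gray/black marking from api:
api gray
  cdn gray
    search gray
    search black
  cdn black
  queue gray
    ingest gray
      gateway gray
        mailer gray
          metrics gray
            cron gray
              store gray
                store→search: search black — skip
              store black
            cron black
          metrics black
        mailer black
      gateway black
      ingest→mailer: mailer black — skip
    ingest black
    web gray
      web→search: search black — skip
      web→cdn: cdn black — skip
      web→metrics: metrics black — skip
    web black
    queue→metrics: metrics black — skip
    auth gray
      billing gray
        billing→api: api is gray → back edge
Back edge closes the cycle api → queue → auth → billing → api; its vertices are {api, auth, queue, billing}.

api, auth, queue, billing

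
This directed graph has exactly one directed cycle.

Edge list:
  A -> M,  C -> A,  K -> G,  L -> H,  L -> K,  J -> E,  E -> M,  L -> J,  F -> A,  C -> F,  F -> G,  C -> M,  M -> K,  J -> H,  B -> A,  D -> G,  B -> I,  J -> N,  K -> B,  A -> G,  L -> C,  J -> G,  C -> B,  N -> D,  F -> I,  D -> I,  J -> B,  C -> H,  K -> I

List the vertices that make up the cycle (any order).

A, B, K, M

DFS with gray/black marking from M:
M gray
  K gray
    G gray
    G black
    I gray
    I black
    B gray
      B→I: I black — skip
      A gray
        A→M: M is gray → back edge
Back edge closes the cycle M → K → B → A → M; its vertices are {A, B, K, M}.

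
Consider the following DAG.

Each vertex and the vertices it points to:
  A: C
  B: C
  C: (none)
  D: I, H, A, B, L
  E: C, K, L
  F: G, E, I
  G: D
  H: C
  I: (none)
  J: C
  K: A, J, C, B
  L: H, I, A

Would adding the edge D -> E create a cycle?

Adding D→E creates a cycle iff E can already reach D.
Explore from E: no path reaches D. The graph stays acyclic.

No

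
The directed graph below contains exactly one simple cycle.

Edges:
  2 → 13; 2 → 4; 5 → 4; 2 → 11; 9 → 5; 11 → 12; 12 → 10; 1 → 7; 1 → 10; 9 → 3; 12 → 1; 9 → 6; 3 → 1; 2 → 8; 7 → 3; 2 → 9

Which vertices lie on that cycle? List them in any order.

DFS with gray/black marking from 1:
1 gray
  10 gray
  10 black
  7 gray
    3 gray
      3→1: 1 is gray → back edge
Back edge closes the cycle 1 → 7 → 3 → 1; its vertices are {1, 3, 7}.

1, 3, 7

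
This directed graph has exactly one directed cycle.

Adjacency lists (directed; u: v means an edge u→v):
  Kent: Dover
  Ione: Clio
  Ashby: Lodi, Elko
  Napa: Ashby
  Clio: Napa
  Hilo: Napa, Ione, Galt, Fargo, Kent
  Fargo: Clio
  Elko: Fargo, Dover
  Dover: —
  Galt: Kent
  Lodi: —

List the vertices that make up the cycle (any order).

Clio, Elko, Napa, Ashby, Fargo

DFS with gray/black marking from Napa:
Napa gray
  Ashby gray
    Lodi gray
    Lodi black
    Elko gray
      Fargo gray
        Clio gray
          Clio→Napa: Napa is gray → back edge
Back edge closes the cycle Napa → Ashby → Elko → Fargo → Clio → Napa; its vertices are {Clio, Elko, Napa, Ashby, Fargo}.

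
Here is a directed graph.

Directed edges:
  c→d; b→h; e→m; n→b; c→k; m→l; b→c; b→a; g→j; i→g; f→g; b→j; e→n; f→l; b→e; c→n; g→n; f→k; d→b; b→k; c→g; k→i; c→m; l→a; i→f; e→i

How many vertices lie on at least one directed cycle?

9

A vertex is on a directed cycle iff it belongs to a strongly connected component of size ≥ 2 (or has a self-loop).
The vertices on cycles are {b, c, d, e, f, g, i, k, n} — 9 in total.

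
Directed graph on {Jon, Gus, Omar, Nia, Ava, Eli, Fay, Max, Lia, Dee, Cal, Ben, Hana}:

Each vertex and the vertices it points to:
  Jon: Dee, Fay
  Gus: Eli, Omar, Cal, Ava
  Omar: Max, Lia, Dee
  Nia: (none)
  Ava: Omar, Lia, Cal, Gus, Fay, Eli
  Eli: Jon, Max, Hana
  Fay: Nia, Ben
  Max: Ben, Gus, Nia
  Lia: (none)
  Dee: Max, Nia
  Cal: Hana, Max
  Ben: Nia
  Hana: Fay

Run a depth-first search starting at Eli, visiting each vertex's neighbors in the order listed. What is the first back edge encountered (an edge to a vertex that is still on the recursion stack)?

DFS from Eli (visiting each vertex's neighbors in the order listed); mark gray on enter, black on exit:
Eli gray
  Jon gray
    Dee gray
      Max gray
        Ben gray
          Nia gray
          Nia black
        Ben black
        Gus gray
          Gus→Eli: Eli is gray → back edge
First back edge: Gus → Eli.

Gus->Eli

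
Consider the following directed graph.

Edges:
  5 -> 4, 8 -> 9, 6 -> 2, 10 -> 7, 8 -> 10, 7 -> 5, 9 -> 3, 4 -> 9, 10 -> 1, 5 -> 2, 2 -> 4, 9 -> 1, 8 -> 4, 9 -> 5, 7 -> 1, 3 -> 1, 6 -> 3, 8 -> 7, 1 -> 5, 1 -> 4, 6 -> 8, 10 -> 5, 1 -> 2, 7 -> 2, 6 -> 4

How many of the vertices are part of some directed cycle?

A vertex is on a directed cycle iff it belongs to a strongly connected component of size ≥ 2 (or has a self-loop).
The vertices on cycles are {1, 2, 3, 4, 5, 9} — 6 in total.

6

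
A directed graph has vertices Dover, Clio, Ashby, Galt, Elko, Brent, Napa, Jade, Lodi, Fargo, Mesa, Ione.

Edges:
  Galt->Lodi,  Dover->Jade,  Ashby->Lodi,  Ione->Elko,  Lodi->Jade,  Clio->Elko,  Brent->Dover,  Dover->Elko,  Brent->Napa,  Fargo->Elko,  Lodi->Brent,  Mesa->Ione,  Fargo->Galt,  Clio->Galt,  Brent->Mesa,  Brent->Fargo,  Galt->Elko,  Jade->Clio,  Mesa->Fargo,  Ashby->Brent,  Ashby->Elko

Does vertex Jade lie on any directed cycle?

Yes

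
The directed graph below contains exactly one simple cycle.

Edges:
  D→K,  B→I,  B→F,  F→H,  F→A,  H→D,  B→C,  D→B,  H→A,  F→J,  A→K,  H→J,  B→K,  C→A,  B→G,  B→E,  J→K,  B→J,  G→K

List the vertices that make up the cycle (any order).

DFS with gray/black marking from B:
B gray
  J gray
    K gray
    K black
  J black
  F gray
    H gray
      A gray
        A→K: K black — skip
      A black
      H→J: J black — skip
      D gray
        D→K: K black — skip
        D→B: B is gray → back edge
Back edge closes the cycle B → F → H → D → B; its vertices are {B, D, F, H}.

B, D, F, H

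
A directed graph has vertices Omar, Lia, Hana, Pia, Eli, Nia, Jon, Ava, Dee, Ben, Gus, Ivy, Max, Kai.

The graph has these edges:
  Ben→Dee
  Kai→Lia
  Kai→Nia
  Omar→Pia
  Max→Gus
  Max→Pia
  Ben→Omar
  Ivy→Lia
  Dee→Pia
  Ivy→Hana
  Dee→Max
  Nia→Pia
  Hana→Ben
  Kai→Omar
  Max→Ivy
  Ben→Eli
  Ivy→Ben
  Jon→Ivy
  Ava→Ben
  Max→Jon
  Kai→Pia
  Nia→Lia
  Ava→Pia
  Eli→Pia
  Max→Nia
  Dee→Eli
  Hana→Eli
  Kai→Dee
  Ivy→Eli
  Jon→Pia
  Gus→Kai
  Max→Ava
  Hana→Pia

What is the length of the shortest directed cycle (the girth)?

4

For each vertex v, BFS finds the shortest path from v back to v.
The shortest such closed walk is Max → Ava → Ben → Dee → Max, length 4.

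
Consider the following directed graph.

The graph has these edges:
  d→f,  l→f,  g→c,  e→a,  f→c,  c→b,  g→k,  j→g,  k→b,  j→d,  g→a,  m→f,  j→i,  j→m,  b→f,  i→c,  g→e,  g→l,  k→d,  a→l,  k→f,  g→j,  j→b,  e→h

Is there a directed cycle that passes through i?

No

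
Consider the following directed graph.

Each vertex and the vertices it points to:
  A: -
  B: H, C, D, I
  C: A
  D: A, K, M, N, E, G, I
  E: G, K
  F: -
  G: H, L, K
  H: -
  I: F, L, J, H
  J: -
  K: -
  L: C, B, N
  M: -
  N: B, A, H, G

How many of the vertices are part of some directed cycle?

7

A vertex is on a directed cycle iff it belongs to a strongly connected component of size ≥ 2 (or has a self-loop).
The vertices on cycles are {B, D, E, G, I, L, N} — 7 in total.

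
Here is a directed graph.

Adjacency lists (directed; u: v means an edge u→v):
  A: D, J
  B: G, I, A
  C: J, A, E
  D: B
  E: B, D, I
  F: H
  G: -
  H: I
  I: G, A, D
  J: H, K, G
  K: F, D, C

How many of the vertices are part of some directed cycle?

A vertex is on a directed cycle iff it belongs to a strongly connected component of size ≥ 2 (or has a self-loop).
The vertices on cycles are {A, B, C, D, E, F, H, I, J, K} — 10 in total.

10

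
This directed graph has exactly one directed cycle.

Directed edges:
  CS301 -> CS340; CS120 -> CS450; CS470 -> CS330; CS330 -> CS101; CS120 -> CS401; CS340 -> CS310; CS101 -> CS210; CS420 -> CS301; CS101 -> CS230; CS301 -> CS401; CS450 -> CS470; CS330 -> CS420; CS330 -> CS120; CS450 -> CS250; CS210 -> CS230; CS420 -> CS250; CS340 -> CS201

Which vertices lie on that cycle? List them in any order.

DFS with gray/black marking from CS330:
CS330 gray
  CS420 gray
    CS250 gray
    CS250 black
    CS301 gray
      CS340 gray
        CS310 gray
        CS310 black
        CS201 gray
        CS201 black
      CS340 black
      CS401 gray
      CS401 black
    CS301 black
  CS420 black
  CS101 gray
    CS230 gray
    CS230 black
    CS210 gray
      CS210→CS230: CS230 black — skip
    CS210 black
  CS101 black
  CS120 gray
    CS120→CS401: CS401 black — skip
    CS450 gray
      CS450→CS250: CS250 black — skip
      CS470 gray
        CS470→CS330: CS330 is gray → back edge
Back edge closes the cycle CS330 → CS120 → CS450 → CS470 → CS330; its vertices are {CS120, CS330, CS450, CS470}.

CS120, CS330, CS450, CS470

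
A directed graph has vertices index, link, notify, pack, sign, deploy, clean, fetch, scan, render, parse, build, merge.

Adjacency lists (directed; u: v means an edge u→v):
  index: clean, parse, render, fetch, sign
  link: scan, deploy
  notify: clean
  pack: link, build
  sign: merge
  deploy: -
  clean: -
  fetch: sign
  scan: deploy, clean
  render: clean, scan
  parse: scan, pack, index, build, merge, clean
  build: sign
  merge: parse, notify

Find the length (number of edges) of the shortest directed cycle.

2

For each vertex v, BFS finds the shortest path from v back to v.
The shortest such closed walk is parse → merge → parse, length 2.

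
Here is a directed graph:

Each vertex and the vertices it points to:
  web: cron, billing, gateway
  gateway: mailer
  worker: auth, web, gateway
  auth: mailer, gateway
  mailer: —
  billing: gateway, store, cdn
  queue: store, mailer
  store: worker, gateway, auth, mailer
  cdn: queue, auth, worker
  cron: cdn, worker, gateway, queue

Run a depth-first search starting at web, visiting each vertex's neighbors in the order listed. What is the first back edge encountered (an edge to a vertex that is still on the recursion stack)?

worker->web

DFS from web (visiting each vertex's neighbors in the order listed); mark gray on enter, black on exit:
web gray
  cron gray
    cdn gray
      queue gray
        store gray
          worker gray
            auth gray
              mailer gray
              mailer black
              gateway gray
                gateway→mailer: mailer black — skip
              gateway black
            auth black
            worker→web: web is gray → back edge
First back edge: worker → web.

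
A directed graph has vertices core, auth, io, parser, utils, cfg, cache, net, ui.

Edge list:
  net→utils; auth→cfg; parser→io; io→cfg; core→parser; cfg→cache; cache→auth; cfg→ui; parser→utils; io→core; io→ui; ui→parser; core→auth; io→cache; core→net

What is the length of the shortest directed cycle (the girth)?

For each vertex v, BFS finds the shortest path from v back to v.
The shortest such closed walk is io → ui → parser → io, length 3.

3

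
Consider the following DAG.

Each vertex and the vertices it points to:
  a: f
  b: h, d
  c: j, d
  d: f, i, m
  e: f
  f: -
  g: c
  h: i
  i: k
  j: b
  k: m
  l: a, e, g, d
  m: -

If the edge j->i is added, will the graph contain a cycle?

No

Adding j→i creates a cycle iff i can already reach j.
Explore from i: no path reaches j. The graph stays acyclic.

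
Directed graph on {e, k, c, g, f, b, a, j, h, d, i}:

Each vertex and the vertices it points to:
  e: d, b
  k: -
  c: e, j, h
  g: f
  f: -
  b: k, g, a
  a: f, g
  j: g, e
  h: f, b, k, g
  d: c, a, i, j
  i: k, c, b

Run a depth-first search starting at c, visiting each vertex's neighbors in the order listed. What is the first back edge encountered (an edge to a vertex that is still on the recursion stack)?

d->c

DFS from c (visiting each vertex's neighbors in the order listed); mark gray on enter, black on exit:
c gray
  e gray
    d gray
      d→c: c is gray → back edge
First back edge: d → c.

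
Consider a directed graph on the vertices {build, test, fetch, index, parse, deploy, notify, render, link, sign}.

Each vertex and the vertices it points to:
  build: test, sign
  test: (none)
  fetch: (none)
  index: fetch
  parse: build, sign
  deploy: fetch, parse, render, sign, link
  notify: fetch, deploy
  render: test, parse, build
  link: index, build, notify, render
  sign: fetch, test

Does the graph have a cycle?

DFS with white/gray/black marking, starting from notify:
notify gray
  fetch gray
  fetch black
  deploy gray
    deploy→fetch: fetch black — skip
    parse gray
      build gray
        test gray
        test black
        sign gray
          sign→fetch: fetch black — skip
          sign→test: test black — skip
        sign black
      build black
      parse→sign: sign black — skip
    parse black
    render gray
      render→test: test black — skip
      render→parse: parse black — skip
      render→build: build black — skip
    render black
    deploy→sign: sign black — skip
    link gray
      index gray
        index→fetch: fetch black — skip
      index black
      link→build: build black — skip
      link→notify: notify is gray → back edge
Back edge found, so a cycle exists: notify → deploy → link → notify.

Yes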